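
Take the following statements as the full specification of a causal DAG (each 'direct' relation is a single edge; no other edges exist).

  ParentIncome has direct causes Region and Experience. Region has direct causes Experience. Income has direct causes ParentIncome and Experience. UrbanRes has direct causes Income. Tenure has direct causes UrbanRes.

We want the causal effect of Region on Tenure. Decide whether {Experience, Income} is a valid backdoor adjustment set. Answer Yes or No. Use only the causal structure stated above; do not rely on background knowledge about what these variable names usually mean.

No

Backdoor paths from Region to Tenure (paths whose first edge points into Region):
  P1: Region <- Experience -> ParentIncome -> Income -> UrbanRes -> Tenure
  P2: Region <- Experience -> Income -> UrbanRes -> Tenure
Condition 1 (no descendant of Region in the set): FAILS — Income is a descendant of Region.
Condition 2 (every backdoor path blocked by {Experience, Income}):
  P1: blocked at fork node Experience ∈ conditioning set.
  P2: blocked at fork node Experience ∈ conditioning set.
{Experience, Income} does not satisfy the backdoor criterion.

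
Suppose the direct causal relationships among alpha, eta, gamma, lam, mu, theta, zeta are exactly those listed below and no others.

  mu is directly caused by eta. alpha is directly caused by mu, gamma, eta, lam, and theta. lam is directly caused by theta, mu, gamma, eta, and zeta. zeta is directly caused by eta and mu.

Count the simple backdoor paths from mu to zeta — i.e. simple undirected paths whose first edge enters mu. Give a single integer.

5

A backdoor path from mu to zeta is any simple undirected path whose first edge points into mu (i.e. leaves mu via a parent).
Parents of mu: {eta}.
Enumerating:
  P1: mu <- eta -> zeta
  P2: mu <- eta -> lam <- zeta
  P3: mu <- eta -> alpha <- gamma -> lam <- zeta
  P4: mu <- eta -> alpha <- theta -> lam <- zeta
  P5: mu <- eta -> alpha <- lam <- zeta
That exhausts the simple backdoor paths. Count: 5.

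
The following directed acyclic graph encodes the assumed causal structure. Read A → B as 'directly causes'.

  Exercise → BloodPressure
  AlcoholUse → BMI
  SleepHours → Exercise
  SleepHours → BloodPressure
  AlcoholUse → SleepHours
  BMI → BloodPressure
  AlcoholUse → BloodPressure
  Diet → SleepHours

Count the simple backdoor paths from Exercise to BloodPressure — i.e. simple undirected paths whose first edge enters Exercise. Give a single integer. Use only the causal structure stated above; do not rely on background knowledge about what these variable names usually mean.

A backdoor path from Exercise to BloodPressure is any simple undirected path whose first edge points into Exercise (i.e. leaves Exercise via a parent).
Parents of Exercise: {SleepHours}.
Enumerating:
  P1: Exercise <- SleepHours <- AlcoholUse -> BMI -> BloodPressure
  P2: Exercise <- SleepHours <- AlcoholUse -> BloodPressure
  P3: Exercise <- SleepHours -> BloodPressure
That exhausts the simple backdoor paths. Count: 3.

3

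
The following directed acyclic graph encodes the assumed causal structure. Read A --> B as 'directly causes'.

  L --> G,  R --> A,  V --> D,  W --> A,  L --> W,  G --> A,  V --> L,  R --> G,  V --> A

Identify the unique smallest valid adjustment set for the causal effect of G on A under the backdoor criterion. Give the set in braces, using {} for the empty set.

Variables eligible for adjustment (non-descendants of G, excluding G and A): {D, L, R, V, W}.
Backdoor paths from G to A:
  P1: G <- R -> A
  P2: G <- L <- V -> A
  P3: G <- L -> W -> A
The empty set is not sufficient: P1 (G <- R -> A) has no collider blocking it and no conditioned non-collider, so it is open.
Try {L, R}:
  P1: blocked at fork node R ∈ conditioning set.
  P2: blocked at chain node L ∈ conditioning set.
  P3: blocked at fork node L ∈ conditioning set.
{L, R} contains no descendant of G and blocks every backdoor path.
Every element of {L, R} is needed (dropping L leaves P2 open; dropping R leaves P1 open), so no proper subset is valid.
Among all size-2 subsets of the eligible variables, only {L, R} blocks every backdoor path, so it is the unique smallest valid adjustment set.

{L, R}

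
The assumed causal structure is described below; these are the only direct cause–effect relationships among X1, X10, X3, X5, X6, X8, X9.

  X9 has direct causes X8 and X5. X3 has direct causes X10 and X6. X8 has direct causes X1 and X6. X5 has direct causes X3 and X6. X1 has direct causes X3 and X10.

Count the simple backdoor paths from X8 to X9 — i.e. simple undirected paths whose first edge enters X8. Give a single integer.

A backdoor path from X8 to X9 is any simple undirected path whose first edge points into X8 (i.e. leaves X8 via a parent).
Parents of X8: {X1, X6}.
Enumerating:
  P1: X8 <- X6 -> X3 -> X5 -> X9
  P2: X8 <- X6 -> X5 -> X9
  P3: X8 <- X1 <- X10 -> X3 <- X6 -> X5 -> X9
  P4: X8 <- X1 <- X10 -> X3 -> X5 -> X9
  P5: X8 <- X1 <- X3 <- X6 -> X5 -> X9
  P6: X8 <- X1 <- X3 -> X5 -> X9
That exhausts the simple backdoor paths. Count: 6.

6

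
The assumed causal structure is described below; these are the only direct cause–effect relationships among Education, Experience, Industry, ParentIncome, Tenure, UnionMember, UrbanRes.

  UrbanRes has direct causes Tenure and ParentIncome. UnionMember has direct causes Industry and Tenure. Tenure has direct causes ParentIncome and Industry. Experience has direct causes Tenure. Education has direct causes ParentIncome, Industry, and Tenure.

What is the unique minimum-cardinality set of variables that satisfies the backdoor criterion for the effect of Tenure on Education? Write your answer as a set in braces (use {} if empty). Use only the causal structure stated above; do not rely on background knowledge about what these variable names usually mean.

{Industry, ParentIncome}

Variables eligible for adjustment (non-descendants of Tenure, excluding Tenure and Education): {Industry, ParentIncome}.
Backdoor paths from Tenure to Education:
  P1: Tenure <- ParentIncome -> Education
  P2: Tenure <- Industry -> Education
The empty set is not sufficient: P1 (Tenure <- ParentIncome -> Education) has no collider blocking it and no conditioned non-collider, so it is open.
Try {Industry, ParentIncome}:
  P1: blocked at fork node ParentIncome ∈ conditioning set.
  P2: blocked at fork node Industry ∈ conditioning set.
{Industry, ParentIncome} contains no descendant of Tenure and blocks every backdoor path.
Every element of {Industry, ParentIncome} is needed (dropping Industry leaves P2 open; dropping ParentIncome leaves P1 open), so no proper subset is valid.
Among all size-2 subsets of the eligible variables, only {Industry, ParentIncome} blocks every backdoor path, so it is the unique smallest valid adjustment set.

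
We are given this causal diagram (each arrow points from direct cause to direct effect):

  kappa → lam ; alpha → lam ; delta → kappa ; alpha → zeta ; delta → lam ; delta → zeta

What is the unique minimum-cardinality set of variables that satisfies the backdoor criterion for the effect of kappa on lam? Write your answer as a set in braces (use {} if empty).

Variables eligible for adjustment (non-descendants of kappa, excluding kappa and lam): {alpha, delta, zeta}.
Backdoor paths from kappa to lam:
  P1: kappa <- delta -> zeta <- alpha -> lam
  P2: kappa <- delta -> lam
The empty set is not sufficient: P2 (kappa <- delta -> lam) has no collider blocking it and no conditioned non-collider, so it is open.
Try {delta}:
  P1: blocked at fork node delta ∈ conditioning set.
  P2: blocked at fork node delta ∈ conditioning set.
{delta} contains no descendant of kappa and blocks every backdoor path.
No other singleton works — e.g. {alpha} leaves P2 open — so {delta} is the unique smallest valid adjustment set.

{delta}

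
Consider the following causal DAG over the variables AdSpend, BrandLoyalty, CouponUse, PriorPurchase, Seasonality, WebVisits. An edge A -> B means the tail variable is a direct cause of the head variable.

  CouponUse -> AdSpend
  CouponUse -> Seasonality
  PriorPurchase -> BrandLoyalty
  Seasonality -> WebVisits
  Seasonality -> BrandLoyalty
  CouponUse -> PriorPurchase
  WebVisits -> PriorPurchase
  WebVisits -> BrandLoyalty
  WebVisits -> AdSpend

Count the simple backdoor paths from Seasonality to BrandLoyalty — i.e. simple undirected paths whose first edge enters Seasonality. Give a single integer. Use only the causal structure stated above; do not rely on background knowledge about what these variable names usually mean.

A backdoor path from Seasonality to BrandLoyalty is any simple undirected path whose first edge points into Seasonality (i.e. leaves Seasonality via a parent).
Parents of Seasonality: {CouponUse}.
Enumerating:
  P1: Seasonality <- CouponUse -> PriorPurchase <- WebVisits -> BrandLoyalty
  P2: Seasonality <- CouponUse -> PriorPurchase -> BrandLoyalty
  P3: Seasonality <- CouponUse -> AdSpend <- WebVisits -> PriorPurchase -> BrandLoyalty
  P4: Seasonality <- CouponUse -> AdSpend <- WebVisits -> BrandLoyalty
That exhausts the simple backdoor paths. Count: 4.

4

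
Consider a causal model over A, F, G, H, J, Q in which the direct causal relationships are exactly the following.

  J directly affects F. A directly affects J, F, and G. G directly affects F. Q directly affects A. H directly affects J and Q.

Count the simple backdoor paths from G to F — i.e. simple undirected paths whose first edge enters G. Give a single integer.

3

A backdoor path from G to F is any simple undirected path whose first edge points into G (i.e. leaves G via a parent).
Parents of G: {A}.
Enumerating:
  P1: G <- A <- Q <- H -> J -> F
  P2: G <- A -> J -> F
  P3: G <- A -> F
That exhausts the simple backdoor paths. Count: 3.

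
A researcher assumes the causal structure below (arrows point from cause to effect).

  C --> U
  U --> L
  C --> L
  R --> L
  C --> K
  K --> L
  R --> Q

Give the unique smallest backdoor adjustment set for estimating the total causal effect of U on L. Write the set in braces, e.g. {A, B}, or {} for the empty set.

{C}

Variables eligible for adjustment (non-descendants of U, excluding U and L): {C, K, Q, R}.
Backdoor paths from U to L:
  P1: U <- C -> K -> L
  P2: U <- C -> L
The empty set is not sufficient: P1 (U <- C -> K -> L) has no collider blocking it and no conditioned non-collider, so it is open.
Try {C}:
  P1: blocked at fork node C ∈ conditioning set.
  P2: blocked at fork node C ∈ conditioning set.
{C} contains no descendant of U and blocks every backdoor path.
No other singleton works — e.g. {K} leaves P2 open — so {C} is the unique smallest valid adjustment set.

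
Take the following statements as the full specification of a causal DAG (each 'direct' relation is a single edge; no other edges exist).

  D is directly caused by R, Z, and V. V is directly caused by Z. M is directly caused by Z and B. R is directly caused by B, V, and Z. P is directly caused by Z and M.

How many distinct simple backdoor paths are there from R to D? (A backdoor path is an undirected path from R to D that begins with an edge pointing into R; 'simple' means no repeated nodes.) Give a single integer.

8

A backdoor path from R to D is any simple undirected path whose first edge points into R (i.e. leaves R via a parent).
Parents of R: {B, V, Z}.
Enumerating:
  P1: R <- Z -> V -> D
  P2: R <- Z -> D
  P3: R <- V <- Z -> D
  P4: R <- V -> D
  P5: R <- B -> M <- Z -> V -> D
  P6: R <- B -> M <- Z -> D
  P7: R <- B -> M -> P <- Z -> V -> D
  P8: R <- B -> M -> P <- Z -> D
That exhausts the simple backdoor paths. Count: 8.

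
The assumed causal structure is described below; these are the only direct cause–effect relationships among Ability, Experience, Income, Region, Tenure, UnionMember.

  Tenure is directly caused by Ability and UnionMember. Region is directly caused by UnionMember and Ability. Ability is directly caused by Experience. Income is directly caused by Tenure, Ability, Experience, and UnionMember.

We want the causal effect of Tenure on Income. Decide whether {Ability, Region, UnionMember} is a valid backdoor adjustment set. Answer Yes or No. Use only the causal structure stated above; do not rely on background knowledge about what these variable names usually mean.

Yes

Backdoor paths from Tenure to Income (paths whose first edge points into Tenure):
  P1: Tenure <- UnionMember -> Income
  P2: Tenure <- UnionMember -> Region <- Ability <- Experience -> Income
  P3: Tenure <- UnionMember -> Region <- Ability -> Income
  P4: Tenure <- Ability <- Experience -> Income
  P5: Tenure <- Ability -> Income
  P6: Tenure <- Ability -> Region <- UnionMember -> Income
Condition 1 (no descendant of Tenure in the set): holds — descendants of Tenure are {Income}; none are in {Ability, Region, UnionMember}.
Condition 2 (every backdoor path blocked by {Ability, Region, UnionMember}):
  P1: blocked at fork node UnionMember ∈ conditioning set.
  P2: blocked at fork node UnionMember ∈ conditioning set.
  P3: blocked at fork node UnionMember ∈ conditioning set.
  P4: blocked at chain node Ability ∈ conditioning set.
  P5: blocked at fork node Ability ∈ conditioning set.
  P6: blocked at fork node Ability ∈ conditioning set.
{Ability, Region, UnionMember} satisfies the backdoor criterion.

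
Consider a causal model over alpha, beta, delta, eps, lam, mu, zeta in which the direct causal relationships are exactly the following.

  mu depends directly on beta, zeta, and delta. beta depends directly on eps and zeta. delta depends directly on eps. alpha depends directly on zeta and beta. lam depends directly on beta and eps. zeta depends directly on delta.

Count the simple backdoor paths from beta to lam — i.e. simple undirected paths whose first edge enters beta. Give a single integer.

3

A backdoor path from beta to lam is any simple undirected path whose first edge points into beta (i.e. leaves beta via a parent).
Parents of beta: {eps, zeta}.
Enumerating:
  P1: beta <- eps -> lam
  P2: beta <- zeta <- delta <- eps -> lam
  P3: beta <- zeta -> mu <- delta <- eps -> lam
That exhausts the simple backdoor paths. Count: 3.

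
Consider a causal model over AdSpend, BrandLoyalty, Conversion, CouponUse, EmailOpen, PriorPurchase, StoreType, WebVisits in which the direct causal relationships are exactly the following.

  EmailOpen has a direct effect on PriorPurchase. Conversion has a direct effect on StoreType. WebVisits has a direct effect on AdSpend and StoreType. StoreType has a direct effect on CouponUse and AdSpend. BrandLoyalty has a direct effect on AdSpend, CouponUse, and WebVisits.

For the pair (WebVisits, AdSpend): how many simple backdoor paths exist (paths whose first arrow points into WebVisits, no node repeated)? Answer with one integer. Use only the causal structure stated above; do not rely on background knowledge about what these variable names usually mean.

2

A backdoor path from WebVisits to AdSpend is any simple undirected path whose first edge points into WebVisits (i.e. leaves WebVisits via a parent).
Parents of WebVisits: {BrandLoyalty}.
Enumerating:
  P1: WebVisits <- BrandLoyalty -> CouponUse <- StoreType -> AdSpend
  P2: WebVisits <- BrandLoyalty -> AdSpend
That exhausts the simple backdoor paths. Count: 2.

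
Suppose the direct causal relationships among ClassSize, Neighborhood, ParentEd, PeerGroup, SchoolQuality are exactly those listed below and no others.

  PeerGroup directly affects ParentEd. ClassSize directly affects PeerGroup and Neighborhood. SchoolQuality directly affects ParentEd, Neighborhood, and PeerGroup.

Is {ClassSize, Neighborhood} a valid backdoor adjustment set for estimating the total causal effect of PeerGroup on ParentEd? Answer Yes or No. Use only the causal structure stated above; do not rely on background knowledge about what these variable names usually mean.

No

Backdoor paths from PeerGroup to ParentEd (paths whose first edge points into PeerGroup):
  P1: PeerGroup <- ClassSize -> Neighborhood <- SchoolQuality -> ParentEd
  P2: PeerGroup <- SchoolQuality -> ParentEd
Condition 1 (no descendant of PeerGroup in the set): holds — descendants of PeerGroup are {ParentEd}; none are in {ClassSize, Neighborhood}.
Condition 2 (every backdoor path blocked by {ClassSize, Neighborhood}):
  P1: blocked at fork node ClassSize ∈ conditioning set.
  P2: open — no interior node is in the conditioning set.
{ClassSize, Neighborhood} does not satisfy the backdoor criterion.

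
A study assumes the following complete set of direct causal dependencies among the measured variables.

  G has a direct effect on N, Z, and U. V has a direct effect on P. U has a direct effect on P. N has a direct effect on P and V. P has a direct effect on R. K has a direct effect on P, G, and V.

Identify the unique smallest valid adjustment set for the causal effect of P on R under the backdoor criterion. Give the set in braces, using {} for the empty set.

Variables eligible for adjustment (non-descendants of P, excluding P and R): {G, K, N, U, V, Z}.
Backdoor paths from P to R:
  (none)
With no backdoor paths the empty set already satisfies the criterion, and it is trivially minimal.

{}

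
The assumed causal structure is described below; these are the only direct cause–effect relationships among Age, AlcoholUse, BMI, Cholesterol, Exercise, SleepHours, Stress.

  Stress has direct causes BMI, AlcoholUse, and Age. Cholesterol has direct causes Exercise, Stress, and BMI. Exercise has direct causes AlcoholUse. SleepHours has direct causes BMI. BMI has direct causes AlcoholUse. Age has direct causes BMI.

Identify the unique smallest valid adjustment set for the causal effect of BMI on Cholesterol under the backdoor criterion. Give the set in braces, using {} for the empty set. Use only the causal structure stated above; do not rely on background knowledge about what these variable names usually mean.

{AlcoholUse}

Variables eligible for adjustment (non-descendants of BMI, excluding BMI and Cholesterol): {AlcoholUse, Exercise}.
Backdoor paths from BMI to Cholesterol:
  P1: BMI <- AlcoholUse -> Exercise -> Cholesterol
  P2: BMI <- AlcoholUse -> Stress -> Cholesterol
The empty set is not sufficient: P1 (BMI <- AlcoholUse -> Exercise -> Cholesterol) has no collider blocking it and no conditioned non-collider, so it is open.
Try {AlcoholUse}:
  P1: blocked at fork node AlcoholUse ∈ conditioning set.
  P2: blocked at fork node AlcoholUse ∈ conditioning set.
{AlcoholUse} contains no descendant of BMI and blocks every backdoor path.
No other singleton works — e.g. {Exercise} leaves P2 open — so {AlcoholUse} is the unique smallest valid adjustment set.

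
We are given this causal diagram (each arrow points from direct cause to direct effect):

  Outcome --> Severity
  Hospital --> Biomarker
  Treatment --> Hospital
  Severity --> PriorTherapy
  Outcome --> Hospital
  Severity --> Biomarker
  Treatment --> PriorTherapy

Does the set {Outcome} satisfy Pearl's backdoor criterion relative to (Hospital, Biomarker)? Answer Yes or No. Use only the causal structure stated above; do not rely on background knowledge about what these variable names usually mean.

Yes

Backdoor paths from Hospital to Biomarker (paths whose first edge points into Hospital):
  P1: Hospital <- Treatment -> PriorTherapy <- Severity -> Biomarker
  P2: Hospital <- Outcome -> Severity -> Biomarker
Condition 1 (no descendant of Hospital in the set): holds — descendants of Hospital are {Biomarker}; none are in {Outcome}.
Condition 2 (every backdoor path blocked by {Outcome}):
  P1: blocked at collider PriorTherapy (neither it nor any descendant is in the conditioning set).
  P2: blocked at fork node Outcome ∈ conditioning set.
{Outcome} satisfies the backdoor criterion.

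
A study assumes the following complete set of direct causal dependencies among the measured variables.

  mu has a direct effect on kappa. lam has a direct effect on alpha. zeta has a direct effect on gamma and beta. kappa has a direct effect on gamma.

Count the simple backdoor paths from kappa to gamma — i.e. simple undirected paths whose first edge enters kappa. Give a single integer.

A backdoor path from kappa to gamma is any simple undirected path whose first edge points into kappa (i.e. leaves kappa via a parent).
Parents of kappa: {mu}.
No simple path from any parent of kappa reaches gamma without revisiting kappa, so there are no backdoor paths.

0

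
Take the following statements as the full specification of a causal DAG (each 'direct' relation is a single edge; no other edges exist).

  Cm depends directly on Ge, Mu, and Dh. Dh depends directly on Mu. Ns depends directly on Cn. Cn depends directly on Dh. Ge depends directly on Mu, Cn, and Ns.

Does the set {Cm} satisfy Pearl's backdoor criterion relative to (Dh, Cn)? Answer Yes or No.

No

Backdoor paths from Dh to Cn (paths whose first edge points into Dh):
  P1: Dh <- Mu -> Ge <- Cn
  P2: Dh <- Mu -> Ge <- Ns <- Cn
  P3: Dh <- Mu -> Cm <- Ge <- Cn
  P4: Dh <- Mu -> Cm <- Ge <- Ns <- Cn
Condition 1 (no descendant of Dh in the set): FAILS — Cm is a descendant of Dh.
Condition 2 (every backdoor path blocked by {Cm}):
  P1: open — collider(s) Ge are conditioned on (or have a conditioned descendant) and no non-collider on the path is in the set.
  P2: open — collider(s) Ge are conditioned on (or have a conditioned descendant) and no non-collider on the path is in the set.
  P3: open — collider(s) Cm are conditioned on (or have a conditioned descendant) and no non-collider on the path is in the set.
  P4: open — collider(s) Cm are conditioned on (or have a conditioned descendant) and no non-collider on the path is in the set.
{Cm} does not satisfy the backdoor criterion.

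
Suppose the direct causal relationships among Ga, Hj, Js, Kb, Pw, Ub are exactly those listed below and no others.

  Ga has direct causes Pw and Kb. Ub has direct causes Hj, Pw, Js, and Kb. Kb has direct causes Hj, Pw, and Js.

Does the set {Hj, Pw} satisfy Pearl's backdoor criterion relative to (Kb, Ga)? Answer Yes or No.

Backdoor paths from Kb to Ga (paths whose first edge points into Kb):
  P1: Kb <- Pw -> Ga
  P2: Kb <- Js -> Ub <- Pw -> Ga
  P3: Kb <- Hj -> Ub <- Pw -> Ga
Condition 1 (no descendant of Kb in the set): holds — descendants of Kb are {Ga, Ub}; none are in {Hj, Pw}.
Condition 2 (every backdoor path blocked by {Hj, Pw}):
  P1: blocked at fork node Pw ∈ conditioning set.
  P2: blocked at collider Ub (neither it nor any descendant is in the conditioning set).
  P3: blocked at fork node Hj ∈ conditioning set.
{Hj, Pw} satisfies the backdoor criterion.

Yes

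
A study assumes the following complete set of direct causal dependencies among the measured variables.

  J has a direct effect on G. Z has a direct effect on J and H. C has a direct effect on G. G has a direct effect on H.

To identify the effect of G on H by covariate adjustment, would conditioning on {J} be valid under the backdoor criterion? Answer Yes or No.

Yes

Backdoor paths from G to H (paths whose first edge points into G):
  P1: G <- J <- Z -> H
Condition 1 (no descendant of G in the set): holds — descendants of G are {H}; none are in {J}.
Condition 2 (every backdoor path blocked by {J}):
  P1: blocked at chain node J ∈ conditioning set.
{J} satisfies the backdoor criterion.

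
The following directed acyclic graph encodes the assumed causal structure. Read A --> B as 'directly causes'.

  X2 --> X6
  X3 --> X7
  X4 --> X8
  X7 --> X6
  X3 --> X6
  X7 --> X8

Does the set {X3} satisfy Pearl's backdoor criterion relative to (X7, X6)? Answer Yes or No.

Yes

Backdoor paths from X7 to X6 (paths whose first edge points into X7):
  P1: X7 <- X3 -> X6
Condition 1 (no descendant of X7 in the set): holds — descendants of X7 are {X6, X8}; none are in {X3}.
Condition 2 (every backdoor path blocked by {X3}):
  P1: blocked at fork node X3 ∈ conditioning set.
{X3} satisfies the backdoor criterion.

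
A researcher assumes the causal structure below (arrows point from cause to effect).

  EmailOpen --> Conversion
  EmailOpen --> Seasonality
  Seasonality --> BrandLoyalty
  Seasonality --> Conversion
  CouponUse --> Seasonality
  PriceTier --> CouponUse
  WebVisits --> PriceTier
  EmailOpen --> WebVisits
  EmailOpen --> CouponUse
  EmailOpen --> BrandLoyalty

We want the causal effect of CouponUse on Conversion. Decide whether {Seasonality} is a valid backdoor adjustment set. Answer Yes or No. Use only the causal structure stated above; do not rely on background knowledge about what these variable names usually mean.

No

Backdoor paths from CouponUse to Conversion (paths whose first edge points into CouponUse):
  P1: CouponUse <- EmailOpen -> Seasonality -> Conversion
  P2: CouponUse <- EmailOpen -> Conversion
  P3: CouponUse <- EmailOpen -> BrandLoyalty <- Seasonality -> Conversion
  P4: CouponUse <- PriceTier <- WebVisits <- EmailOpen -> Seasonality -> Conversion
  P5: CouponUse <- PriceTier <- WebVisits <- EmailOpen -> Conversion
  P6: CouponUse <- PriceTier <- WebVisits <- EmailOpen -> BrandLoyalty <- Seasonality -> Conversion
Condition 1 (no descendant of CouponUse in the set): FAILS — Seasonality is a descendant of CouponUse.
Condition 2 (every backdoor path blocked by {Seasonality}):
  P1: blocked at chain node Seasonality ∈ conditioning set.
  P2: open — no interior node is in the conditioning set.
  P3: blocked at collider BrandLoyalty (neither it nor any descendant is in the conditioning set).
  P4: blocked at chain node Seasonality ∈ conditioning set.
  P5: open — no interior node is in the conditioning set.
  P6: blocked at collider BrandLoyalty (neither it nor any descendant is in the conditioning set).
{Seasonality} does not satisfy the backdoor criterion.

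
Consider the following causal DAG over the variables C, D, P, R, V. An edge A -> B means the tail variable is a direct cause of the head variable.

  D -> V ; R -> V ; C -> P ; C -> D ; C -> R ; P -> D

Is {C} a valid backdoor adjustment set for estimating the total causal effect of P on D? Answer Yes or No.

Backdoor paths from P to D (paths whose first edge points into P):
  P1: P <- C -> D
  P2: P <- C -> R -> V <- D
Condition 1 (no descendant of P in the set): holds — descendants of P are {D, V}; none are in {C}.
Condition 2 (every backdoor path blocked by {C}):
  P1: blocked at fork node C ∈ conditioning set.
  P2: blocked at fork node C ∈ conditioning set.
{C} satisfies the backdoor criterion.

Yes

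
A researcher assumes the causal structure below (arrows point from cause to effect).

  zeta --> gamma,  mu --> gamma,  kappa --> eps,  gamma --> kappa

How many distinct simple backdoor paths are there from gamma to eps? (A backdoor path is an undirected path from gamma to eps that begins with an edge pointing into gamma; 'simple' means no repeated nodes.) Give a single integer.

0

A backdoor path from gamma to eps is any simple undirected path whose first edge points into gamma (i.e. leaves gamma via a parent).
Parents of gamma: {mu, zeta}.
No simple path from any parent of gamma reaches eps without revisiting gamma, so there are no backdoor paths.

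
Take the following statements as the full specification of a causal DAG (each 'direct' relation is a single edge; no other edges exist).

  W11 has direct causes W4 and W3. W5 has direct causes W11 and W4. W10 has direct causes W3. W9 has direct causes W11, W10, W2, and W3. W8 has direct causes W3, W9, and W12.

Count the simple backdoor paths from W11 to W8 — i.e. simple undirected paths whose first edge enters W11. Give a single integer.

A backdoor path from W11 to W8 is any simple undirected path whose first edge points into W11 (i.e. leaves W11 via a parent).
Parents of W11: {W3, W4}.
Enumerating:
  P1: W11 <- W3 -> W10 -> W9 -> W8
  P2: W11 <- W3 -> W9 -> W8
  P3: W11 <- W3 -> W8
That exhausts the simple backdoor paths. Count: 3.

3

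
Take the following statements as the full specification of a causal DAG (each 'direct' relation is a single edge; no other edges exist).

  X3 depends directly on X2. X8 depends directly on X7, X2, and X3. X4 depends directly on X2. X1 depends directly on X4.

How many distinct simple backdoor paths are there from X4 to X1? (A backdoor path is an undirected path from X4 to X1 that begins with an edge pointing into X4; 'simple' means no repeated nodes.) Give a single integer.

A backdoor path from X4 to X1 is any simple undirected path whose first edge points into X4 (i.e. leaves X4 via a parent).
Parents of X4: {X2}.
No simple path from any parent of X4 reaches X1 without revisiting X4, so there are no backdoor paths.

0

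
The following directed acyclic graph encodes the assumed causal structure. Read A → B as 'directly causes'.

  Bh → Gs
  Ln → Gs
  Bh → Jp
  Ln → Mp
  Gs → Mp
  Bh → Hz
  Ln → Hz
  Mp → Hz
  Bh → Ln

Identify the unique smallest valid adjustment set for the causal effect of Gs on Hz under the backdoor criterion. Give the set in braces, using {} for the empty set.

Variables eligible for adjustment (non-descendants of Gs, excluding Gs and Hz): {Bh, Jp, Ln}.
Backdoor paths from Gs to Hz:
  P1: Gs <- Bh -> Ln -> Mp -> Hz
  P2: Gs <- Bh -> Ln -> Hz
  P3: Gs <- Bh -> Hz
  P4: Gs <- Ln <- Bh -> Hz
  P5: Gs <- Ln -> Mp -> Hz
  P6: Gs <- Ln -> Hz
The empty set is not sufficient: P1 (Gs <- Bh -> Ln -> Mp -> Hz) has no collider blocking it and no conditioned non-collider, so it is open.
Try {Bh, Ln}:
  P1: blocked at fork node Bh ∈ conditioning set.
  P2: blocked at fork node Bh ∈ conditioning set.
  P3: blocked at fork node Bh ∈ conditioning set.
  P4: blocked at chain node Ln ∈ conditioning set.
  P5: blocked at fork node Ln ∈ conditioning set.
  P6: blocked at fork node Ln ∈ conditioning set.
{Bh, Ln} contains no descendant of Gs and blocks every backdoor path.
Every element of {Bh, Ln} is needed (dropping Bh leaves P3 open; dropping Ln leaves P5 open), so no proper subset is valid.
Among all size-2 subsets of the eligible variables, only {Bh, Ln} blocks every backdoor path, so it is the unique smallest valid adjustment set.

{Bh, Ln}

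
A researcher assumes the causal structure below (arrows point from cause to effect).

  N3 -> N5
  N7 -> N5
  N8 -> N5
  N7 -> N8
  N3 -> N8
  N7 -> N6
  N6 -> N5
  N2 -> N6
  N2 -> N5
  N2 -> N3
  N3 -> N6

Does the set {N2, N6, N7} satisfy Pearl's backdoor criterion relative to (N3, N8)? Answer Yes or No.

Backdoor paths from N3 to N8 (paths whose first edge points into N3):
  P1: N3 <- N2 -> N6 <- N7 -> N8
  P2: N3 <- N2 -> N6 <- N7 -> N5 <- N8
  P3: N3 <- N2 -> N6 -> N5 <- N7 -> N8
  P4: N3 <- N2 -> N6 -> N5 <- N8
  P5: N3 <- N2 -> N5 <- N7 -> N8
  P6: N3 <- N2 -> N5 <- N8
  P7: N3 <- N2 -> N5 <- N6 <- N7 -> N8
Condition 1 (no descendant of N3 in the set): FAILS — N6 is a descendant of N3.
Condition 2 (every backdoor path blocked by {N2, N6, N7}):
  P1: blocked at fork node N2 ∈ conditioning set.
  P2: blocked at fork node N2 ∈ conditioning set.
  P3: blocked at fork node N2 ∈ conditioning set.
  P4: blocked at fork node N2 ∈ conditioning set.
  P5: blocked at fork node N2 ∈ conditioning set.
  P6: blocked at fork node N2 ∈ conditioning set.
  P7: blocked at fork node N2 ∈ conditioning set.
{N2, N6, N7} does not satisfy the backdoor criterion.

No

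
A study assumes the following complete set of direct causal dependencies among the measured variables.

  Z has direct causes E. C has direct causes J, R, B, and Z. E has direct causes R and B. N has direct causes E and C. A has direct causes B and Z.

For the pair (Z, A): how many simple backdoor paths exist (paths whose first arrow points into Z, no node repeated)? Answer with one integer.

3

A backdoor path from Z to A is any simple undirected path whose first edge points into Z (i.e. leaves Z via a parent).
Parents of Z: {E}.
Enumerating:
  P1: Z <- E <- B -> A
  P2: Z <- E <- R -> C <- B -> A
  P3: Z <- E -> N <- C <- B -> A
That exhausts the simple backdoor paths. Count: 3.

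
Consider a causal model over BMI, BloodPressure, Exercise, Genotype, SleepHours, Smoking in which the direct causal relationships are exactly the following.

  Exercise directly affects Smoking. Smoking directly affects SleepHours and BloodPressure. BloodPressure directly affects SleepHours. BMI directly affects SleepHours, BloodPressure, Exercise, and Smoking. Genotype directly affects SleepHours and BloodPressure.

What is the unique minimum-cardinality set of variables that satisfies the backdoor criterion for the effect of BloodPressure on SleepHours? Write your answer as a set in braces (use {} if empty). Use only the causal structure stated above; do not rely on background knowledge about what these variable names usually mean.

{BMI, Genotype, Smoking}

Variables eligible for adjustment (non-descendants of BloodPressure, excluding BloodPressure and SleepHours): {BMI, Exercise, Genotype, Smoking}.
Backdoor paths from BloodPressure to SleepHours:
  P1: BloodPressure <- Genotype -> SleepHours
  P2: BloodPressure <- BMI -> Exercise -> Smoking -> SleepHours
  P3: BloodPressure <- BMI -> Smoking -> SleepHours
  P4: BloodPressure <- BMI -> SleepHours
  P5: BloodPressure <- Smoking <- BMI -> SleepHours
  P6: BloodPressure <- Smoking <- Exercise <- BMI -> SleepHours
  P7: BloodPressure <- Smoking -> SleepHours
The empty set is not sufficient: P1 (BloodPressure <- Genotype -> SleepHours) has no collider blocking it and no conditioned non-collider, so it is open.
Try {BMI, Genotype, Smoking}:
  P1: blocked at fork node Genotype ∈ conditioning set.
  P2: blocked at fork node BMI ∈ conditioning set.
  P3: blocked at fork node BMI ∈ conditioning set.
  P4: blocked at fork node BMI ∈ conditioning set.
  P5: blocked at chain node Smoking ∈ conditioning set.
  P6: blocked at chain node Smoking ∈ conditioning set.
  P7: blocked at fork node Smoking ∈ conditioning set.
{BMI, Genotype, Smoking} contains no descendant of BloodPressure and blocks every backdoor path.
Every element of {BMI, Genotype, Smoking} is needed (dropping BMI leaves P4 open; dropping Genotype leaves P1 open; dropping Smoking leaves P7 open), so no proper subset is valid.
Among all size-3 subsets of the eligible variables, only {BMI, Genotype, Smoking} blocks every backdoor path, so it is the unique smallest valid adjustment set.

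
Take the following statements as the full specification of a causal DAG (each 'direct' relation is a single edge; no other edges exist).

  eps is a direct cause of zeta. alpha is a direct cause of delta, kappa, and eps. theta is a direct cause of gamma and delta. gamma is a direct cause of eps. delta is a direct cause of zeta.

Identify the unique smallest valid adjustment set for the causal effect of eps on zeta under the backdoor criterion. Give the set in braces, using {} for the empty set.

{delta}

Variables eligible for adjustment (non-descendants of eps, excluding eps and zeta): {alpha, delta, gamma, kappa, theta}.
Backdoor paths from eps to zeta:
  P1: eps <- alpha -> delta -> zeta
  P2: eps <- gamma <- theta -> delta -> zeta
The empty set is not sufficient: P1 (eps <- alpha -> delta -> zeta) has no collider blocking it and no conditioned non-collider, so it is open.
Try {delta}:
  P1: blocked at chain node delta ∈ conditioning set.
  P2: blocked at chain node delta ∈ conditioning set.
{delta} contains no descendant of eps and blocks every backdoor path.
No other singleton works — e.g. {theta} leaves P1 open — so {delta} is the unique smallest valid adjustment set.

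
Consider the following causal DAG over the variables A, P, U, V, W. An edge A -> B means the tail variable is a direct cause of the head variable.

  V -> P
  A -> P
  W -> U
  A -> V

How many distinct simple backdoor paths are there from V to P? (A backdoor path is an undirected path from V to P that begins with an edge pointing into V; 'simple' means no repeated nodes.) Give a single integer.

A backdoor path from V to P is any simple undirected path whose first edge points into V (i.e. leaves V via a parent).
Parents of V: {A}.
Enumerating:
  P1: V <- A -> P
That exhausts the simple backdoor paths. Count: 1.

1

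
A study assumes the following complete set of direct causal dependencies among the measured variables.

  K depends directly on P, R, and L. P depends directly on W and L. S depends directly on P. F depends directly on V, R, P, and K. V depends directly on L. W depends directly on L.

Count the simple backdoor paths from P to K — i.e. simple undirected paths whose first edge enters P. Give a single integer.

6

A backdoor path from P to K is any simple undirected path whose first edge points into P (i.e. leaves P via a parent).
Parents of P: {L, W}.
Enumerating:
  P1: P <- L -> V -> F <- R -> K
  P2: P <- L -> V -> F <- K
  P3: P <- L -> K
  P4: P <- W <- L -> V -> F <- R -> K
  P5: P <- W <- L -> V -> F <- K
  P6: P <- W <- L -> K
That exhausts the simple backdoor paths. Count: 6.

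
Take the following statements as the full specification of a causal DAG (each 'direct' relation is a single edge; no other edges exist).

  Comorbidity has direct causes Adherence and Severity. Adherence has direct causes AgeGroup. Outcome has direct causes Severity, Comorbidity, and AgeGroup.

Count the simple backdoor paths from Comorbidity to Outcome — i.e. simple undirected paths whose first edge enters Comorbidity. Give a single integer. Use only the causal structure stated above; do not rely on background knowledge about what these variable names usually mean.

2

A backdoor path from Comorbidity to Outcome is any simple undirected path whose first edge points into Comorbidity (i.e. leaves Comorbidity via a parent).
Parents of Comorbidity: {Adherence, Severity}.
Enumerating:
  P1: Comorbidity <- Severity -> Outcome
  P2: Comorbidity <- Adherence <- AgeGroup -> Outcome
That exhausts the simple backdoor paths. Count: 2.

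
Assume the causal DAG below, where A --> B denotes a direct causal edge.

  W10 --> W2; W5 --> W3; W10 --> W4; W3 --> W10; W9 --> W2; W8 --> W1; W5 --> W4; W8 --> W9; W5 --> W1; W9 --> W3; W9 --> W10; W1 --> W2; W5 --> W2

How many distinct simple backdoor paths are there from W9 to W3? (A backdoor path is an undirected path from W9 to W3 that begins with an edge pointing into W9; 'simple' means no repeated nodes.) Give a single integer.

A backdoor path from W9 to W3 is any simple undirected path whose first edge points into W9 (i.e. leaves W9 via a parent).
Parents of W9: {W8}.
Enumerating:
  P1: W9 <- W8 -> W1 <- W5 -> W3
  P2: W9 <- W8 -> W1 <- W5 -> W4 <- W10 <- W3
  P3: W9 <- W8 -> W1 <- W5 -> W2 <- W10 <- W3
  P4: W9 <- W8 -> W1 -> W2 <- W5 -> W3
  P5: W9 <- W8 -> W1 -> W2 <- W5 -> W4 <- W10 <- W3
  P6: W9 <- W8 -> W1 -> W2 <- W10 <- W3
  P7: W9 <- W8 -> W1 -> W2 <- W10 -> W4 <- W5 -> W3
That exhausts the simple backdoor paths. Count: 7.

7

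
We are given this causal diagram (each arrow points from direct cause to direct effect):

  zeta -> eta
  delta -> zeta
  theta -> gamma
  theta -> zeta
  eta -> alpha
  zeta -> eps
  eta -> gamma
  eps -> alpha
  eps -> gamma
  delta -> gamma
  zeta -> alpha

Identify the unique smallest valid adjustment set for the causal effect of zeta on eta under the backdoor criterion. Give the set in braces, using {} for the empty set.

Variables eligible for adjustment (non-descendants of zeta, excluding zeta and eta): {delta, theta}.
Backdoor paths from zeta to eta:
  P1: zeta <- theta -> gamma <- eps -> alpha <- eta
  P2: zeta <- theta -> gamma <- eta
  P3: zeta <- delta -> gamma <- eps -> alpha <- eta
  P4: zeta <- delta -> gamma <- eta
Each backdoor path contains an unconditioned collider, so every path is already blocked with the empty conditioning set:
  P1: blocked at collider gamma (neither it nor any descendant is in the conditioning set).
  P2: blocked at collider gamma (neither it nor any descendant is in the conditioning set).
  P3: blocked at collider gamma (neither it nor any descendant is in the conditioning set).
  P4: blocked at collider gamma (neither it nor any descendant is in the conditioning set).
The empty set is therefore the unique smallest valid set.

{}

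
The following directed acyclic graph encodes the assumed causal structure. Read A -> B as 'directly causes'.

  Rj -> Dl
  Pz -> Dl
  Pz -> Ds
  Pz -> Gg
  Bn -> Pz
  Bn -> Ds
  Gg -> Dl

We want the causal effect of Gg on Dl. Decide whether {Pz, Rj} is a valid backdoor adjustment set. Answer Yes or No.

Backdoor paths from Gg to Dl (paths whose first edge points into Gg):
  P1: Gg <- Pz -> Dl
Condition 1 (no descendant of Gg in the set): holds — descendants of Gg are {Dl}; none are in {Pz, Rj}.
Condition 2 (every backdoor path blocked by {Pz, Rj}):
  P1: blocked at fork node Pz ∈ conditioning set.
{Pz, Rj} satisfies the backdoor criterion.

Yes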